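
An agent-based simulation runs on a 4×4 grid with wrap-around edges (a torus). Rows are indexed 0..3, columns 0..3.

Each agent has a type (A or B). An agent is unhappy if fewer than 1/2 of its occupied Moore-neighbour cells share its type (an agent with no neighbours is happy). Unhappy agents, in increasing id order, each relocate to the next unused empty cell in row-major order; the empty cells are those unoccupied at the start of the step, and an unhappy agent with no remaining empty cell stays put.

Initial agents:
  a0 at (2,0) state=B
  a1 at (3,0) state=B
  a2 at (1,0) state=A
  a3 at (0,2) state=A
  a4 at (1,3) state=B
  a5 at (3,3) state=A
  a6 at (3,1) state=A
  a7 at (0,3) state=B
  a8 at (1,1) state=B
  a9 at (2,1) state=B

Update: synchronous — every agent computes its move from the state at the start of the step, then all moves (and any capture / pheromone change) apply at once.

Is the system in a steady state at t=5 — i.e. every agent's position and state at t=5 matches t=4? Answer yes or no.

t=1: a0@(2,0):B a1@(3,0):B a2@(0,0):A a3@(0,1):A a4@(1,3):B a5@(1,2):A a6@(2,2):A a7@(2,3):B a8@(1,1):B a9@(2,1):B
t=2: a0@(2,0):B a1@(3,0):B a2@(0,2):A a3@(0,1):A a4@(0,3):B a5@(1,0):A a6@(3,1):A a7@(2,3):B a8@(3,2):B a9@(2,1):B
t=3: a0@(2,0):B a1@(3,0):B a2@(0,2):A a3@(0,1):A a4@(0,3):B a5@(0,0):A a6@(1,1):A a7@(2,3):B a8@(3,2):B a9@(2,1):B
t=4: (unchanged — steady state)

yes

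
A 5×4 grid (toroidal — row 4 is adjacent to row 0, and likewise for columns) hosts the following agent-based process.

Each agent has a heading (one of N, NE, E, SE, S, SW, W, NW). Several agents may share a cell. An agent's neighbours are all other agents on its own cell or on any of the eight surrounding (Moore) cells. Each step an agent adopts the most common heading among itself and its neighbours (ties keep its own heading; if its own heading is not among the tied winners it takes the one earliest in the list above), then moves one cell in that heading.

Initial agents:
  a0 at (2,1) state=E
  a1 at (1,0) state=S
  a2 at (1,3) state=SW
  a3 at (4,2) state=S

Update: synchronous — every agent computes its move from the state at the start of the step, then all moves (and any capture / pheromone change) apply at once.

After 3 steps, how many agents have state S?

t=1: a0@(2,2):E a1@(2,0):S a2@(2,2):SW a3@(0,2):S
t=2: a0@(2,3):E a1@(3,0):S a2@(3,1):SW a3@(1,2):S
t=3: a0@(3,3):S a1@(4,0):S a2@(4,0):SW a3@(2,2):S

3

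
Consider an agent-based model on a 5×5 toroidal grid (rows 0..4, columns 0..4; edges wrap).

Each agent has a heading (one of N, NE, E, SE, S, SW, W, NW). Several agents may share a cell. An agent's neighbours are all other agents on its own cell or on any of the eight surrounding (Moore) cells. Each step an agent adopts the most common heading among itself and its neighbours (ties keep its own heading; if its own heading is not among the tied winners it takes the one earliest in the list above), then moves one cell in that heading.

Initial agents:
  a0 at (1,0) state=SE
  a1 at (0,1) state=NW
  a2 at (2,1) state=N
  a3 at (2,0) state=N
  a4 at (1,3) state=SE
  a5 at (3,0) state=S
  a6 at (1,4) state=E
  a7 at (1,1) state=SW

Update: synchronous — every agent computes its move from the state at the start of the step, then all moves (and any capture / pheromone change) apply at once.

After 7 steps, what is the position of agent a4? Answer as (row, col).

t=1: a0@(0,0):N a1@(4,0):NW a2@(1,1):N a3@(1,0):N a4@(2,4):SE a5@(2,0):N a6@(2,0):SE a7@(0,1):N
t=2: a0@(4,0):N a1@(3,0):N a2@(0,1):N a3@(0,0):N a4@(3,0):SE a5@(1,0):N a6@(1,0):N a7@(4,1):N
t=3: a0@(3,0):N a1@(2,0):N a2@(4,1):N a3@(4,0):N a4@(2,0):N a5@(0,0):N a6@(0,0):N a7@(3,1):N
t=4: a0@(2,0):N a1@(1,0):N a2@(3,1):N a3@(3,0):N a4@(1,0):N a5@(4,0):N a6@(4,0):N a7@(2,1):N
t=5: a0@(1,0):N a1@(0,0):N a2@(2,1):N a3@(2,0):N a4@(0,0):N a5@(3,0):N a6@(3,0):N a7@(1,1):N
t=6: a0@(0,0):N a1@(4,0):N a2@(1,1):N a3@(1,0):N a4@(4,0):N a5@(2,0):N a6@(2,0):N a7@(0,1):N
t=7: a0@(4,0):N a1@(3,0):N a2@(0,1):N a3@(0,0):N a4@(3,0):N a5@(1,0):N a6@(1,0):N a7@(4,1):N

(3, 0)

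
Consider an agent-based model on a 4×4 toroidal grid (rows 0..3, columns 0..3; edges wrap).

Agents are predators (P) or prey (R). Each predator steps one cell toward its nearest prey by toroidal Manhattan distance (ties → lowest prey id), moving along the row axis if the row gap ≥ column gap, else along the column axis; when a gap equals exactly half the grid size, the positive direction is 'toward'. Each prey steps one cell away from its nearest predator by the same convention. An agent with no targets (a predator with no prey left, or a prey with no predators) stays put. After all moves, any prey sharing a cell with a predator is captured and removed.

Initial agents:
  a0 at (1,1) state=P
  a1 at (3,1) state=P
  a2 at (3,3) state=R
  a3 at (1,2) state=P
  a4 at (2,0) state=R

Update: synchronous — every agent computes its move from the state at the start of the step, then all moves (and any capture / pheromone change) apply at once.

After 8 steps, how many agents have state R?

1

t=1: a0@(2,1):P a1@(3,2):P a3@(2,2):P a4@(3,0):R
t=2: a0@(3,1):P a1@(3,3):P a3@(2,3):P a4@(0,0):R
t=3: a0@(0,1):P a1@(0,3):P a3@(3,3):P a4@(1,0):R
t=4: a0@(1,1):P a1@(1,3):P a3@(0,3):P a4@(2,0):R
t=5: a0@(2,1):P a1@(2,3):P a3@(1,3):P a4@(3,0):R
t=6: a0@(3,1):P a1@(3,3):P a3@(2,3):P a4@(0,0):R
t=7: a0@(0,1):P a1@(0,3):P a3@(3,3):P a4@(1,0):R
t=8: a0@(1,1):P a1@(1,3):P a3@(0,3):P a4@(2,0):R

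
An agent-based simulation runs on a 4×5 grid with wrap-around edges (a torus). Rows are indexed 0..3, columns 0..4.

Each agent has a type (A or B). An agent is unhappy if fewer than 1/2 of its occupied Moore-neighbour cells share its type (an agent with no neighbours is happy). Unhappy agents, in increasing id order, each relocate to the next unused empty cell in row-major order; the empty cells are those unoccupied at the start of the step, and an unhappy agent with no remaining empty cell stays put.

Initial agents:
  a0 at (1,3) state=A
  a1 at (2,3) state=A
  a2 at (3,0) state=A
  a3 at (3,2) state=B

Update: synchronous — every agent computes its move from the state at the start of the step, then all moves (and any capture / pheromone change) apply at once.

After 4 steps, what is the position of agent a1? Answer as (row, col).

t=1: a0@(1,3):A a1@(2,3):A a2@(3,0):A a3@(0,0):B
t=2: a0@(1,3):A a1@(2,3):A a2@(0,1):A a3@(0,2):B
t=3: a0@(1,3):A a1@(2,3):A a2@(0,0):A a3@(0,3):B
t=4: a0@(1,3):A a1@(2,3):A a2@(0,0):A a3@(0,1):B

(2, 3)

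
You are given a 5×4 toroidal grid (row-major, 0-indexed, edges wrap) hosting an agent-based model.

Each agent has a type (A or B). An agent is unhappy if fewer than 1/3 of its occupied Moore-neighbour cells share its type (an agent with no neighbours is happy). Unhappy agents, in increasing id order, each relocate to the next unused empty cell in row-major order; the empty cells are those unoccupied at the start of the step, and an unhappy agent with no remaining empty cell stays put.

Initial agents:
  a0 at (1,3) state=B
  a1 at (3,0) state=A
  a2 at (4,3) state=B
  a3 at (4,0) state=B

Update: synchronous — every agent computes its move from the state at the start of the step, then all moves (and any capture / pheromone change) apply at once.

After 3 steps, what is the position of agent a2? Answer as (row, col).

t=1: a0@(1,3):B a1@(0,0):A a2@(4,3):B a3@(4,0):B
t=2: a0@(0,1):B a1@(0,2):A a2@(4,3):B a3@(4,0):B
t=3: a0@(0,1):B a1@(0,0):A a2@(4,3):B a3@(4,0):B

(4, 3)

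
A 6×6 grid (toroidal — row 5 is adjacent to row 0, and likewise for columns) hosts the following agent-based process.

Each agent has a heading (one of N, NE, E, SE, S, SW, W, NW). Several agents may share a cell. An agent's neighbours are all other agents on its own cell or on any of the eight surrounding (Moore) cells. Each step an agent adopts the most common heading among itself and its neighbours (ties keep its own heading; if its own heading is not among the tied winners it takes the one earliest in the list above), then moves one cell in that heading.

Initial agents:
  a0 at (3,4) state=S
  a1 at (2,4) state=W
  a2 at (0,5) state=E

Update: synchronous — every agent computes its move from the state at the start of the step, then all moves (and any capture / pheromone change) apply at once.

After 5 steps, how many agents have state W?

t=1: a0@(4,4):S a1@(2,3):W a2@(0,0):E
t=2: a0@(5,4):S a1@(2,2):W a2@(0,1):E
t=3: a0@(0,4):S a1@(2,1):W a2@(0,2):E
t=4: a0@(1,4):S a1@(2,0):W a2@(0,3):E
t=5: a0@(2,4):S a1@(2,5):W a2@(0,4):E

1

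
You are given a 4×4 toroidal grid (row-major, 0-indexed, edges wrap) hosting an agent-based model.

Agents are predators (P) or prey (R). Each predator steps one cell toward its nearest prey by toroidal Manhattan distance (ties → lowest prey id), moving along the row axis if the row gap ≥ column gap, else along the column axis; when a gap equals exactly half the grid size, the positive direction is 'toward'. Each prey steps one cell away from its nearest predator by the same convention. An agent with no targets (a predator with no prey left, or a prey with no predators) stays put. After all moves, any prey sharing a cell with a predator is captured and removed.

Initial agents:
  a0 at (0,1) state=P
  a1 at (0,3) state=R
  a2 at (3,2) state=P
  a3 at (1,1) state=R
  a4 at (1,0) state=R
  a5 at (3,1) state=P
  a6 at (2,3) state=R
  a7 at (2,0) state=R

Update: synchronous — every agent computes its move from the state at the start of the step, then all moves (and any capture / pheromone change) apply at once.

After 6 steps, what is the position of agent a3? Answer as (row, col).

t=1: a0@(1,1):P a2@(0,2):P a3@(2,1):R a4@(2,0):R a5@(0,1):P a6@(1,3):R a7@(1,0):R
t=2: a0@(2,1):P a2@(1,2):P a3@(3,1):R a4@(3,0):R a5@(1,1):P a7@(1,3):R
t=3: a0@(3,1):P a2@(1,3):P a3@(0,1):R a4@(0,0):R a5@(2,1):P a7@(1,0):R
t=4: a0@(0,1):P a2@(1,0):P a3@(1,1):R a5@(3,1):P a7@(1,1):R
t=5: a0@(1,1):P a2@(1,1):P a3@(2,1):R a5@(0,1):P a7@(2,1):R
t=6: a0@(2,1):P a2@(2,1):P a3@(3,1):R a5@(1,1):P a7@(3,1):R

(3, 1)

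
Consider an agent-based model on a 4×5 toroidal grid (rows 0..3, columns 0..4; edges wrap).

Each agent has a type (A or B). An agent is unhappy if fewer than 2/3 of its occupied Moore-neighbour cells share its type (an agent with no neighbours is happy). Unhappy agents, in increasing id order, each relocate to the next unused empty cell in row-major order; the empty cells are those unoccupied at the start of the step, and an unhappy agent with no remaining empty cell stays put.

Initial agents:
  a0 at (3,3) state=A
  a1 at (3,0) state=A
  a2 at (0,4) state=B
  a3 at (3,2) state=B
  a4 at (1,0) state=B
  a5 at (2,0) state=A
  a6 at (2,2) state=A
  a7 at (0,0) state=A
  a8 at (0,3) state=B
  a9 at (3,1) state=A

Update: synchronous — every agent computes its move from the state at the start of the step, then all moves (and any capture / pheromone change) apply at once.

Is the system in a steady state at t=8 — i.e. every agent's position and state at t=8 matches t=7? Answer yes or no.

no

t=1: a0@(0,1):A a1@(3,0):A a2@(0,2):B a3@(1,1):B a4@(1,2):B a5@(2,0):A a6@(2,2):A a7@(1,3):A a8@(0,3):B a9@(3,1):A
t=2: a0@(0,0):A a1@(3,0):A a2@(0,4):B a3@(1,0):B a4@(1,4):B a5@(2,0):A a6@(2,1):A a7@(2,3):A a8@(0,3):B a9@(3,1):A
t=3: a0@(0,1):A a1@(3,0):A a2@(0,2):B a3@(1,1):B a4@(1,2):B a5@(1,3):A a6@(2,1):A a7@(2,2):A a8@(0,3):B a9@(3,1):A
t=4: a0@(0,0):A a1@(3,0):A a2@(0,4):B a3@(1,0):B a4@(1,4):B a5@(2,0):A a6@(2,3):A a7@(2,4):A a8@(0,3):B a9@(3,1):A
t=5: a0@(0,1):A a1@(3,0):A a2@(0,2):B a3@(1,1):B a4@(1,2):B a5@(1,3):A a6@(2,1):A a7@(2,2):A a8@(0,3):B a9@(3,1):A
t=6: a0@(0,0):A a1@(3,0):A a2@(0,4):B a3@(1,0):B a4@(1,4):B a5@(2,0):A a6@(2,3):A a7@(2,4):A a8@(0,3):B a9@(3,1):A
t=7: a0@(0,1):A a1@(3,0):A a2@(0,2):B a3@(1,1):B a4@(1,2):B a5@(1,3):A a6@(2,1):A a7@(2,2):A a8@(0,3):B a9@(3,1):A
t=8: a0@(0,0):A a1@(3,0):A a2@(0,4):B a3@(1,0):B a4@(1,4):B a5@(2,0):A a6@(2,3):A a7@(2,4):A a8@(0,3):B a9@(3,1):A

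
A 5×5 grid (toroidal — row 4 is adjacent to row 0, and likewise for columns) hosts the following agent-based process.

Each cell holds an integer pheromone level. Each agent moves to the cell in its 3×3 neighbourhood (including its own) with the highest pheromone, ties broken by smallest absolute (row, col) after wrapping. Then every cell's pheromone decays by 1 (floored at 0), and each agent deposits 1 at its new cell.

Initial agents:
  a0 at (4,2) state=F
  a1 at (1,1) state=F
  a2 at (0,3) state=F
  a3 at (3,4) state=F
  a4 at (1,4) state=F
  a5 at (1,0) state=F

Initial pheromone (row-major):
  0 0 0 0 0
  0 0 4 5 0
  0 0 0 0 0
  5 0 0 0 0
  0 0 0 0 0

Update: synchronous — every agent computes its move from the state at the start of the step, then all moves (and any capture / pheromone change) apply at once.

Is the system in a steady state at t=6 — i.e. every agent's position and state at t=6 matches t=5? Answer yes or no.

yes

t=1: a0@(0,1) a1@(1,2) a2@(1,3) a3@(3,0) a4@(1,3) a5@(0,0) | pheromone: 1 1 0 0 0 / 0 0 4 6 0 / 0 0 0 0 0 / 5 0 0 0 0 / 0 0 0 0 0
t=2: a0@(1,2) a1@(1,3) a2@(1,3) a3@(3,0) a4@(1,3) a5@(0,0) | pheromone: 1 0 0 0 0 / 0 0 4 8 0 / 0 0 0 0 0 / 5 0 0 0 0 / 0 0 0 0 0
t=3: a0@(1,3) a1@(1,3) a2@(1,3) a3@(3,0) a4@(1,3) a5@(0,0) | pheromone: 1 0 0 0 0 / 0 0 3 11 0 / 0 0 0 0 0 / 5 0 0 0 0 / 0 0 0 0 0
t=4: a0@(1,3) a1@(1,3) a2@(1,3) a3@(3,0) a4@(1,3) a5@(0,0) | pheromone: 1 0 0 0 0 / 0 0 2 14 0 / 0 0 0 0 0 / 5 0 0 0 0 / 0 0 0 0 0
t=5: a0@(1,3) a1@(1,3) a2@(1,3) a3@(3,0) a4@(1,3) a5@(0,0) | pheromone: 1 0 0 0 0 / 0 0 1 17 0 / 0 0 0 0 0 / 5 0 0 0 0 / 0 0 0 0 0
t=6: a0@(1,3) a1@(1,3) a2@(1,3) a3@(3,0) a4@(1,3) a5@(0,0) | pheromone: 1 0 0 0 0 / 0 0 0 20 0 / 0 0 0 0 0 / 5 0 0 0 0 / 0 0 0 0 0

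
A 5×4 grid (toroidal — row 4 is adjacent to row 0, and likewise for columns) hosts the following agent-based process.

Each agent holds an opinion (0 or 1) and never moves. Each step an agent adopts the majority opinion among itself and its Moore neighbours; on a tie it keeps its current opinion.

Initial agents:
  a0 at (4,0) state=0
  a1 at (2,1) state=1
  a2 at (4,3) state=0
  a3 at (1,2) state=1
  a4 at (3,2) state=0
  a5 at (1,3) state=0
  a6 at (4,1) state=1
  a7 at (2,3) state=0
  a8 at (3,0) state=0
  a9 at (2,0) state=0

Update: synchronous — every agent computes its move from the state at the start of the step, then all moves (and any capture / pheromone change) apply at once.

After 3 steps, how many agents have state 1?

0

t=1: a0@(4,0):0 a1@(2,1):0 a2@(4,3):0 a3@(1,2):1 a4@(3,2):0 a5@(1,3):0 a6@(4,1):0 a7@(2,3):0 a8@(3,0):0 a9@(2,0):0
t=2: a0@(4,0):0 a1@(2,1):0 a2@(4,3):0 a3@(1,2):0 a4@(3,2):0 a5@(1,3):0 a6@(4,1):0 a7@(2,3):0 a8@(3,0):0 a9@(2,0):0
t=3: (unchanged — steady state)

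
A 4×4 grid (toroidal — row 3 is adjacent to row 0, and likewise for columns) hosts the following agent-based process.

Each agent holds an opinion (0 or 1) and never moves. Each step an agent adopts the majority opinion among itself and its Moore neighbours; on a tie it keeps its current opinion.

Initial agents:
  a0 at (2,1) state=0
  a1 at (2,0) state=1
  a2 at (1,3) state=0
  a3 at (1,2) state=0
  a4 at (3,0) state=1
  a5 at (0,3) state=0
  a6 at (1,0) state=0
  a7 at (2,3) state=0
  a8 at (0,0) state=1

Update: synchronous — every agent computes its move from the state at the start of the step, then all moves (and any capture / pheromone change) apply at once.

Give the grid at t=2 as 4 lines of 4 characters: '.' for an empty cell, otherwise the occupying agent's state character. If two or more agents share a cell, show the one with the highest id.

t=1: a0@(2,1):0 a1@(2,0):0 a2@(1,3):0 a3@(1,2):0 a4@(3,0):1 a5@(0,3):0 a6@(1,0):0 a7@(2,3):0 a8@(0,0):0
t=2: a0@(2,1):0 a1@(2,0):0 a2@(1,3):0 a3@(1,2):0 a4@(3,0):0 a5@(0,3):0 a6@(1,0):0 a7@(2,3):0 a8@(0,0):0

0..0
0.00
00.0
0...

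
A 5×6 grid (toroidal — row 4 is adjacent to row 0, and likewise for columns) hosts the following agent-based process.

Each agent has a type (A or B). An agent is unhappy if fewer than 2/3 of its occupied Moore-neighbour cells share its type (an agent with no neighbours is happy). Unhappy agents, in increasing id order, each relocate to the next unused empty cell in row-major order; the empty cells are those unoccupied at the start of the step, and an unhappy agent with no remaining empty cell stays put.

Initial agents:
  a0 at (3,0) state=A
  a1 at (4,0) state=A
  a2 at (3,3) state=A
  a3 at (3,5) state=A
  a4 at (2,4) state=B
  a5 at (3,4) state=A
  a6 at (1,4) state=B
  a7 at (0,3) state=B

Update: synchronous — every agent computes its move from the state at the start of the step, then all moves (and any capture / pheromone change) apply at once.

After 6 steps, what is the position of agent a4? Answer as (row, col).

t=1: a0@(3,0):A a1@(4,0):A a2@(0,0):A a3@(3,5):A a4@(0,1):B a5@(3,4):A a6@(1,4):B a7@(0,3):B
t=2: a0@(3,0):A a1@(4,0):A a2@(0,2):A a3@(3,5):A a4@(0,4):B a5@(3,4):A a6@(1,4):B a7@(0,3):B
t=3: a0@(3,0):A a1@(4,0):A a2@(0,0):A a3@(3,5):A a4@(0,4):B a5@(3,4):A a6@(1,4):B a7@(0,3):B
t=4: (unchanged — steady state)

(0, 4)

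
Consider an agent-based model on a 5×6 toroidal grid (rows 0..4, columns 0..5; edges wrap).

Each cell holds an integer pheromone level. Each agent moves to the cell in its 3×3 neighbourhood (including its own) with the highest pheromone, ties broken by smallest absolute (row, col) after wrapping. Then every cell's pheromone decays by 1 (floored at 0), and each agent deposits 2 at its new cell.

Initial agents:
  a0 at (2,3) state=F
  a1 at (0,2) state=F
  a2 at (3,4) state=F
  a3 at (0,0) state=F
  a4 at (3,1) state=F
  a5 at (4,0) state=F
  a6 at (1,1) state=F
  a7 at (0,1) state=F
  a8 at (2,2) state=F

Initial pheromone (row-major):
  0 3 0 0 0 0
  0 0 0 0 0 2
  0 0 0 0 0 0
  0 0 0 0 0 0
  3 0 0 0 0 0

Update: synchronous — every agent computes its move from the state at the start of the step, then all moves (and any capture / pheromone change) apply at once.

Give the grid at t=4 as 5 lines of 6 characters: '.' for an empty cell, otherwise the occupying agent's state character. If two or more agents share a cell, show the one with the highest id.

.F....
......
......
......
......

t=1: a0@(1,2) a1@(0,1) a2@(2,3) a3@(0,1) a4@(4,0) a5@(0,1) a6@(0,1) a7@(0,1) a8@(1,1) | pheromone: 0 12 0 0 0 0 / 0 2 2 0 0 1 / 0 0 0 2 0 0 / 0 0 0 0 0 0 / 4 0 0 0 0 0
t=2: a0@(0,1) a1@(0,1) a2@(1,2) a3@(0,1) a4@(0,1) a5@(0,1) a6@(0,1) a7@(0,1) a8@(0,1) | pheromone: 0 27 0 0 0 0 / 0 1 3 0 0 0 / 0 0 0 1 0 0 / 0 0 0 0 0 0 / 3 0 0 0 0 0
t=3: a0@(0,1) a1@(0,1) a2@(0,1) a3@(0,1) a4@(0,1) a5@(0,1) a6@(0,1) a7@(0,1) a8@(0,1) | pheromone: 0 44 0 0 0 0 / 0 0 2 0 0 0 / 0 0 0 0 0 0 / 0 0 0 0 0 0 / 2 0 0 0 0 0
t=4: a0@(0,1) a1@(0,1) a2@(0,1) a3@(0,1) a4@(0,1) a5@(0,1) a6@(0,1) a7@(0,1) a8@(0,1) | pheromone: 0 61 0 0 0 0 / 0 0 1 0 0 0 / 0 0 0 0 0 0 / 0 0 0 0 0 0 / 1 0 0 0 0 0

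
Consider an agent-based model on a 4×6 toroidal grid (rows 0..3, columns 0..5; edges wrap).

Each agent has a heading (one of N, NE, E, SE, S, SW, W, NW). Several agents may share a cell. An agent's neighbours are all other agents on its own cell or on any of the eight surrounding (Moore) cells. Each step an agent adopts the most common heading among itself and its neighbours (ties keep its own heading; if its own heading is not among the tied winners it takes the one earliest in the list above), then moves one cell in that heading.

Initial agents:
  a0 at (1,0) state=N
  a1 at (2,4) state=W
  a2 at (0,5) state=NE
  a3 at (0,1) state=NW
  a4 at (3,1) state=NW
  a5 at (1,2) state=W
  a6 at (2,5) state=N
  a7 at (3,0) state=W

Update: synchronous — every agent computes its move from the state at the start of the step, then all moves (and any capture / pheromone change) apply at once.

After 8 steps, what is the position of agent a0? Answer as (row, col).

t=1: a0@(0,0):N a1@(2,3):W a2@(3,0):NE a3@(3,0):NW a4@(2,0):NW a5@(1,1):W a6@(1,5):N a7@(2,5):NW
t=2: a0@(3,0):N a1@(2,2):W a2@(2,5):NW a3@(2,5):NW a4@(1,5):NW a5@(1,0):W a6@(0,5):N a7@(1,4):NW
t=3: a0@(2,0):N a1@(2,1):W a2@(1,4):NW a3@(1,4):NW a4@(0,4):NW a5@(0,5):NW a6@(3,5):N a7@(0,3):NW
t=4: a0@(1,0):N a1@(2,0):W a2@(0,3):NW a3@(0,3):NW a4@(3,3):NW a5@(3,4):NW a6@(2,5):N a7@(3,2):NW
t=5: a0@(0,0):N a1@(1,0):N a2@(3,2):NW a3@(3,2):NW a4@(2,2):NW a5@(2,3):NW a6@(1,5):N a7@(2,1):NW
t=6: a0@(3,0):N a1@(0,0):N a2@(2,1):NW a3@(2,1):NW a4@(1,1):NW a5@(1,2):NW a6@(0,5):N a7@(1,0):NW
t=7: a0@(2,0):N a1@(3,0):N a2@(1,0):NW a3@(1,0):NW a4@(0,0):NW a5@(0,1):NW a6@(3,5):N a7@(0,5):NW
t=8: a0@(1,0):N a1@(2,0):N a2@(0,5):NW a3@(0,5):NW a4@(3,5):NW a5@(3,0):NW a6@(2,5):N a7@(3,4):NW

(1, 0)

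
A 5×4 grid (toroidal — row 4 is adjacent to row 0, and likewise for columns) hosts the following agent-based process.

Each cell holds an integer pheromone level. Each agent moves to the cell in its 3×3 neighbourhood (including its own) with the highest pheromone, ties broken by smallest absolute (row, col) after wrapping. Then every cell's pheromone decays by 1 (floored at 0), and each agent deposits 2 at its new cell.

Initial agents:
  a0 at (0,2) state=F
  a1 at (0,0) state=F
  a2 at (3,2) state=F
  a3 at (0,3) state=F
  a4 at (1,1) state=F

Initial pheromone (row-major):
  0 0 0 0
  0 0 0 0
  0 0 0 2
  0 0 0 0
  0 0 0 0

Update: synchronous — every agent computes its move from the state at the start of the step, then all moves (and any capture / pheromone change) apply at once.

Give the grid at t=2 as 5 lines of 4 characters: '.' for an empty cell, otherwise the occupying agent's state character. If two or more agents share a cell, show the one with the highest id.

F...
....
...F
....
....

t=1: a0@(0,1) a1@(0,0) a2@(2,3) a3@(0,0) a4@(0,0) | pheromone: 6 2 0 0 / 0 0 0 0 / 0 0 0 3 / 0 0 0 0 / 0 0 0 0
t=2: a0@(0,0) a1@(0,0) a2@(2,3) a3@(0,0) a4@(0,0) | pheromone: 13 1 0 0 / 0 0 0 0 / 0 0 0 4 / 0 0 0 0 / 0 0 0 0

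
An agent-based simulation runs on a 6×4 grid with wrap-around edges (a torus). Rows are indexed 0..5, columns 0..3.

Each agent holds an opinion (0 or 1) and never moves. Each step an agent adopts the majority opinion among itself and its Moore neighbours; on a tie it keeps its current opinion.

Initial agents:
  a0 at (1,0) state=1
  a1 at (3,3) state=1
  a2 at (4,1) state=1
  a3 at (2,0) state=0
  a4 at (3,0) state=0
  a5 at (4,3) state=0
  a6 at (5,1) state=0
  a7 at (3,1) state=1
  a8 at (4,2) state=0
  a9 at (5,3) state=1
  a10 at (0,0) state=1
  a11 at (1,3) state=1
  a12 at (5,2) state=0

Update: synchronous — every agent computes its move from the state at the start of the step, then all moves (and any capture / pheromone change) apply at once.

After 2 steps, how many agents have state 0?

t=1: a0@(1,0):1 a1@(3,3):0 a2@(4,1):0 a3@(2,0):1 a4@(3,0):0 a5@(4,3):0 a6@(5,1):0 a7@(3,1):0 a8@(4,2):0 a9@(5,3):0 a10@(0,0):1 a11@(1,3):1 a12@(5,2):0
t=2: (unchanged — steady state)

9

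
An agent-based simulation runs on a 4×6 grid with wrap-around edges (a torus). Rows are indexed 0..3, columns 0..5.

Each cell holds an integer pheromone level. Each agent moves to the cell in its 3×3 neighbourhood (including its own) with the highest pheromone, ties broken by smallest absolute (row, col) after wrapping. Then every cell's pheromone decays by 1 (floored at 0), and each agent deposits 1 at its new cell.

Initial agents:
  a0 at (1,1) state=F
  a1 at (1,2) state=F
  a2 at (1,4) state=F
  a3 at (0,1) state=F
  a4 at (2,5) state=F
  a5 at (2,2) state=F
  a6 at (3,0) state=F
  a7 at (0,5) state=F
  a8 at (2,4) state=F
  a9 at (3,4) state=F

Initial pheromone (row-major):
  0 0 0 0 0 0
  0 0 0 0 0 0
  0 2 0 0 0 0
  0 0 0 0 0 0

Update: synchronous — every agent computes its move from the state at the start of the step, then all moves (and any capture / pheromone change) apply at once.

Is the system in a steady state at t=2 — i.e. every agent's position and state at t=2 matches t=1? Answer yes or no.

t=1: a0@(2,1) a1@(2,1) a2@(0,3) a3@(0,0) a4@(1,0) a5@(2,1) a6@(2,1) a7@(0,0) a8@(1,3) a9@(0,3) | pheromone: 2 0 0 2 0 0 / 1 0 0 1 0 0 / 0 5 0 0 0 0 / 0 0 0 0 0 0
t=2: a0@(2,1) a1@(2,1) a2@(0,3) a3@(0,0) a4@(2,1) a5@(2,1) a6@(2,1) a7@(0,0) a8@(0,3) a9@(0,3) | pheromone: 3 0 0 4 0 0 / 0 0 0 0 0 0 / 0 9 0 0 0 0 / 0 0 0 0 0 0

no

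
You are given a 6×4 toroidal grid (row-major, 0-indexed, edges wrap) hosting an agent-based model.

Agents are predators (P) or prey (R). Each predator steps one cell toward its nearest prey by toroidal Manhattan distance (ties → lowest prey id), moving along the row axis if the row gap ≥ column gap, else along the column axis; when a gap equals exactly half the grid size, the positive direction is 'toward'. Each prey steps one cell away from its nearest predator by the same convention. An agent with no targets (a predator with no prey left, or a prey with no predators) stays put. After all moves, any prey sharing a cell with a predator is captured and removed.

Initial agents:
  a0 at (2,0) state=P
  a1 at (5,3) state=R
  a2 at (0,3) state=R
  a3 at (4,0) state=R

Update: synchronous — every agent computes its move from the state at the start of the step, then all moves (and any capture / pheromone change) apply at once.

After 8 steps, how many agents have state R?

3

t=1: a0@(3,0):P a1@(4,3):R a2@(5,3):R a3@(5,0):R
t=2: a0@(4,0):P a1@(5,3):R a2@(0,3):R a3@(0,0):R
t=3: a0@(5,0):P a1@(0,3):R a2@(1,3):R a3@(1,0):R
t=4: a0@(0,0):P a1@(1,3):R a2@(2,3):R a3@(2,0):R
t=5: a0@(1,0):P a1@(2,3):R a2@(3,3):R a3@(3,0):R
t=6: a0@(2,0):P a1@(3,3):R a2@(4,3):R a3@(4,0):R
t=7: a0@(3,0):P a1@(4,3):R a2@(5,3):R a3@(5,0):R
t=8: a0@(4,0):P a1@(5,3):R a2@(0,3):R a3@(0,0):R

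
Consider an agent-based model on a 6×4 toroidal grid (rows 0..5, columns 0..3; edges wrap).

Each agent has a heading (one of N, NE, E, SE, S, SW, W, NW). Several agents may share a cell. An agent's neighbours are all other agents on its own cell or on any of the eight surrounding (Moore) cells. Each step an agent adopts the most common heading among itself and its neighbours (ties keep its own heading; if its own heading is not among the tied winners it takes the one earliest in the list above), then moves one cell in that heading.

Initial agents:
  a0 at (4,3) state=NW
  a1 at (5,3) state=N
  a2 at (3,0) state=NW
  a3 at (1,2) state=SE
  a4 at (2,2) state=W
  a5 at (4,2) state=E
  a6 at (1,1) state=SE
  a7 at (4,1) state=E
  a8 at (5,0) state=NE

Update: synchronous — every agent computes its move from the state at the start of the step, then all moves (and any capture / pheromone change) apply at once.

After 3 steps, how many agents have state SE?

9

t=1: a0@(3,2):NW a1@(4,3):N a2@(2,3):NW a3@(2,3):SE a4@(3,3):SE a5@(4,3):E a6@(2,2):SE a7@(4,2):E a8@(4,1):NE
t=2: a0@(4,3):SE a1@(4,0):E a2@(3,0):SE a3@(3,0):SE a4@(4,0):SE a5@(4,0):E a6@(3,3):SE a7@(4,3):E a8@(3,2):NE
t=3: a0@(5,0):SE a1@(5,1):SE a2@(4,1):SE a3@(4,1):SE a4@(5,1):SE a5@(5,1):SE a6@(4,0):SE a7@(5,0):SE a8@(4,3):SE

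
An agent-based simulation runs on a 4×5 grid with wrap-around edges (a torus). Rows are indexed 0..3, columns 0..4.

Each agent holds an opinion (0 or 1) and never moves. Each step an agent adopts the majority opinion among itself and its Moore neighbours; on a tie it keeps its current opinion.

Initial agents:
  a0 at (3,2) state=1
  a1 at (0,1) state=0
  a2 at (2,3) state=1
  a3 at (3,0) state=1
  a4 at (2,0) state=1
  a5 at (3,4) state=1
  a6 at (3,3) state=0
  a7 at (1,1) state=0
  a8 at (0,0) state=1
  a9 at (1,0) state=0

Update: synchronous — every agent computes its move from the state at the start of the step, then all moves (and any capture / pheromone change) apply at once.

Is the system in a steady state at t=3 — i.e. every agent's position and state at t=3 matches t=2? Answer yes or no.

t=1: a0@(3,2):1 a1@(0,1):0 a2@(2,3):1 a3@(3,0):1 a4@(2,0):1 a5@(3,4):1 a6@(3,3):1 a7@(1,1):0 a8@(0,0):1 a9@(1,0):0
t=2: (unchanged — steady state)

yes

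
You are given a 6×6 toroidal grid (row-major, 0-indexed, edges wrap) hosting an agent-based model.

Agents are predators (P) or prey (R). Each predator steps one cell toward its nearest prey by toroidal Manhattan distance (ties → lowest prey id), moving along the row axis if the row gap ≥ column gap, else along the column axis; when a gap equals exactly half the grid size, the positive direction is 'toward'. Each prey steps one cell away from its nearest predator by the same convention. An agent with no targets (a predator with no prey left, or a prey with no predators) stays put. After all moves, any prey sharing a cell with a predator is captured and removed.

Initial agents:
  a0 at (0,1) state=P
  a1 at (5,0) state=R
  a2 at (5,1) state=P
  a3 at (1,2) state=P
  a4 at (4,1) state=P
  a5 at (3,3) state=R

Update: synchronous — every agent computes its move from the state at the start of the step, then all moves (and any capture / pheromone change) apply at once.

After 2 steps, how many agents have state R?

t=1: a0@(5,1):P a1@(5,5):R a2@(5,0):P a3@(2,2):P a4@(5,1):P a5@(4,3):R
t=2: a0@(5,0):P a1@(5,4):R a2@(5,5):P a3@(3,2):P a4@(5,0):P a5@(4,4):R

2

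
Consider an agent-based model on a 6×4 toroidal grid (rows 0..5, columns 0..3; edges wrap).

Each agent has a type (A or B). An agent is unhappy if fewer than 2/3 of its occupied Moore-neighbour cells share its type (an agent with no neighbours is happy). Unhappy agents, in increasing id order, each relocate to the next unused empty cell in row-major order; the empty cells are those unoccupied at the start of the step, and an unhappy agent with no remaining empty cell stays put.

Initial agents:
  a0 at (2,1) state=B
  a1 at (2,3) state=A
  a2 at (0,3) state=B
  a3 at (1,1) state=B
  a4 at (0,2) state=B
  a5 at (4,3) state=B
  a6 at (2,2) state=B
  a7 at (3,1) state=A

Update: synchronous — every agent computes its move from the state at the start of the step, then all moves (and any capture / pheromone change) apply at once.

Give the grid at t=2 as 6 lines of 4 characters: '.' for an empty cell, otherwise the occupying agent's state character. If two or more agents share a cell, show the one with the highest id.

t=1: a0@(2,1):B a1@(0,0):A a2@(0,3):B a3@(1,1):B a4@(0,2):B a5@(4,3):B a6@(0,1):B a7@(1,0):A
t=2: a0@(1,2):B a1@(1,3):A a2@(2,0):B a3@(2,2):B a4@(0,2):B a5@(4,3):B a6@(2,3):B a7@(3,0):A

..B.
..BA
B.BB
A...
...B
....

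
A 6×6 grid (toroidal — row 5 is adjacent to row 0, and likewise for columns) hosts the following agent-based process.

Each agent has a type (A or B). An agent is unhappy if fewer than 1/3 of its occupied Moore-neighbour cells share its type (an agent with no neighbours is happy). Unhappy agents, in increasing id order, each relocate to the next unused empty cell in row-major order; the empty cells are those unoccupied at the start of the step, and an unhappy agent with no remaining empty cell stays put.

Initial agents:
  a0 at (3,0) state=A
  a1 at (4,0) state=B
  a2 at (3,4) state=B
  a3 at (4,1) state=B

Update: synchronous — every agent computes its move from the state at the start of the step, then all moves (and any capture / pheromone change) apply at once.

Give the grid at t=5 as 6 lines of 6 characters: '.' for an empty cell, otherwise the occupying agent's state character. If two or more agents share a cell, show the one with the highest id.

A.....
......
......
....B.
BB....
......

t=1: a0@(0,0):A a1@(4,0):B a2@(3,4):B a3@(4,1):B
t=2: (unchanged — steady state)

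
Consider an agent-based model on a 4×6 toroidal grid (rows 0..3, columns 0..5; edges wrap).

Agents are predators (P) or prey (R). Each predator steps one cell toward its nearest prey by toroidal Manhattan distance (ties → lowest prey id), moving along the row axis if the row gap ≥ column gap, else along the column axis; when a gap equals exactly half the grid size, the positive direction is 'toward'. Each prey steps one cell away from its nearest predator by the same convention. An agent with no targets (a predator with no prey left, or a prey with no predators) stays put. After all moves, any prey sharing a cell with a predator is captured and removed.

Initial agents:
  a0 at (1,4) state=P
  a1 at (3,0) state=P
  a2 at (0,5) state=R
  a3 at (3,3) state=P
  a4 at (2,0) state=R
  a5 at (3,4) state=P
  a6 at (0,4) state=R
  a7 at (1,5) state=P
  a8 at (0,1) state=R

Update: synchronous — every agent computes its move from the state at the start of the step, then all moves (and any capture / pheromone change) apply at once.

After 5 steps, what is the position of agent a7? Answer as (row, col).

t=1: a0@(0,4):P a1@(2,0):P a2@(3,5):R a3@(0,3):P a4@(1,0):R a5@(0,4):P a6@(3,4):R a7@(0,5):P a8@(1,1):R
t=2: a0@(3,4):P a1@(1,0):P a2@(2,5):R a3@(3,3):P a4@(0,0):R a5@(3,4):P a6@(2,4):R a7@(3,5):P a8@(0,1):R
t=3: a0@(2,4):P a1@(0,0):P a2@(1,5):R a3@(2,3):P a4@(3,0):R a5@(2,4):P a6@(1,4):R a7@(2,5):P a8@(3,1):R
t=4: a0@(1,4):P a1@(3,0):P a2@(0,5):R a3@(1,3):P a4@(2,0):R a5@(1,4):P a6@(0,4):R a7@(1,5):P a8@(2,1):R
t=5: a0@(0,4):P a1@(2,0):P a2@(3,5):R a3@(0,3):P a4@(1,0):R a5@(0,4):P a6@(3,4):R a7@(0,5):P a8@(1,1):R

(0, 5)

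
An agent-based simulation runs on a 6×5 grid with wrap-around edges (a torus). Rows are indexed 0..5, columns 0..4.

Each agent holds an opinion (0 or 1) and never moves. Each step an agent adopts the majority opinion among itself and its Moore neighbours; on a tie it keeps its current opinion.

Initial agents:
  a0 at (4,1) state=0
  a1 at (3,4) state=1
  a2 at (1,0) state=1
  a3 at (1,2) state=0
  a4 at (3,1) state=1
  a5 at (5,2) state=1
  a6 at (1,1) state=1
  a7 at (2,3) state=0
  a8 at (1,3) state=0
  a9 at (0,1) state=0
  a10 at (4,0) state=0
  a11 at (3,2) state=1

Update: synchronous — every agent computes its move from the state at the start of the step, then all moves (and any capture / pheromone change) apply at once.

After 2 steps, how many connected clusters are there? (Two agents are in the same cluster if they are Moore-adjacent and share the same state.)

t=1: a0@(4,1):1 a1@(3,4):0 a2@(1,0):1 a3@(1,2):0 a4@(3,1):1 a5@(5,2):0 a6@(1,1):1 a7@(2,3):0 a8@(1,3):0 a9@(0,1):1 a10@(4,0):0 a11@(3,2):1
t=2: a0@(4,1):1 a1@(3,4):0 a2@(1,0):1 a3@(1,2):0 a4@(3,1):1 a5@(5,2):1 a6@(1,1):1 a7@(2,3):0 a8@(1,3):0 a9@(0,1):1 a10@(4,0):0 a11@(3,2):1

2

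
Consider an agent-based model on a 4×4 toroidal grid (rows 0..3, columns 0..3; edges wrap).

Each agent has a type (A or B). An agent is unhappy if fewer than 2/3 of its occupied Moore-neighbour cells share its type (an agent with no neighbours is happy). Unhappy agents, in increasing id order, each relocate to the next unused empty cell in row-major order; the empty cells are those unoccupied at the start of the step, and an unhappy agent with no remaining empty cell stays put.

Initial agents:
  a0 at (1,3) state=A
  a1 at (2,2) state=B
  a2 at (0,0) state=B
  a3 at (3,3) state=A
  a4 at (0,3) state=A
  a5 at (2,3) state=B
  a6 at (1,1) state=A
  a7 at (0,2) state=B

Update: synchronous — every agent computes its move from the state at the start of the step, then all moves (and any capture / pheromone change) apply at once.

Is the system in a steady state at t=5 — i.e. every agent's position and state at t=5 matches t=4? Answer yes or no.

t=1: a0@(0,1):A a1@(1,0):B a2@(1,2):B a3@(2,0):A a4@(2,1):A a5@(3,0):B a6@(3,1):A a7@(3,2):B
t=2: a0@(0,0):A a1@(0,2):B a2@(0,3):B a3@(1,1):A a4@(1,3):A a5@(2,2):B a6@(2,3):A a7@(3,3):B
t=3: a0@(0,1):A a1@(1,0):B a2@(1,2):B a3@(2,0):A a4@(2,1):A a5@(3,0):B a6@(3,1):A a7@(3,2):B
t=4: a0@(0,0):A a1@(0,2):B a2@(0,3):B a3@(1,1):A a4@(1,3):A a5@(2,2):B a6@(2,3):A a7@(3,3):B
t=5: a0@(0,1):A a1@(1,0):B a2@(1,2):B a3@(2,0):A a4@(2,1):A a5@(3,0):B a6@(3,1):A a7@(3,2):B

no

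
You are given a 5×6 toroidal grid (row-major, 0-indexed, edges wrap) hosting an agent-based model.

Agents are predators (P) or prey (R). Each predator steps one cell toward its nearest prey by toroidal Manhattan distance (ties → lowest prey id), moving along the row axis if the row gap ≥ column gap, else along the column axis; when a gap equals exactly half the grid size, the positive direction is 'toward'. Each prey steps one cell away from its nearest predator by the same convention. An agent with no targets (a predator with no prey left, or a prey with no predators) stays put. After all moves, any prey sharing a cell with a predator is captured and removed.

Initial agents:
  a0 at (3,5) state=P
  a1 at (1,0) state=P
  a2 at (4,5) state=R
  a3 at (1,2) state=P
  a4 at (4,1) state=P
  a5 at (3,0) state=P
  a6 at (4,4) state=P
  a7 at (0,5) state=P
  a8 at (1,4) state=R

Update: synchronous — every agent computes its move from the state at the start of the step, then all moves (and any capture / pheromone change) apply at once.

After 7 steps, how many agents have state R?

1

t=1: a0@(4,5):P a1@(1,5):P a2@(0,5):R a3@(1,3):P a4@(4,0):P a5@(4,0):P a6@(4,5):P a7@(4,5):P
t=2: a0@(0,5):P a1@(0,5):P a2@(1,5):R a3@(1,4):P a4@(0,0):P a5@(0,0):P a6@(0,5):P a7@(0,5):P
t=3: a0@(1,5):P a1@(1,5):P a2@(2,5):R a3@(1,5):P a4@(1,0):P a5@(1,0):P a6@(1,5):P a7@(1,5):P
t=4: a0@(2,5):P a1@(2,5):P a2@(3,5):R a3@(2,5):P a4@(2,0):P a5@(2,0):P a6@(2,5):P a7@(2,5):P
t=5: a0@(3,5):P a1@(3,5):P a2@(4,5):R a3@(3,5):P a4@(3,0):P a5@(3,0):P a6@(3,5):P a7@(3,5):P
t=6: a0@(4,5):P a1@(4,5):P a2@(0,5):R a3@(4,5):P a4@(4,0):P a5@(4,0):P a6@(4,5):P a7@(4,5):P
t=7: a0@(0,5):P a1@(0,5):P a2@(1,5):R a3@(0,5):P a4@(0,0):P a5@(0,0):P a6@(0,5):P a7@(0,5):P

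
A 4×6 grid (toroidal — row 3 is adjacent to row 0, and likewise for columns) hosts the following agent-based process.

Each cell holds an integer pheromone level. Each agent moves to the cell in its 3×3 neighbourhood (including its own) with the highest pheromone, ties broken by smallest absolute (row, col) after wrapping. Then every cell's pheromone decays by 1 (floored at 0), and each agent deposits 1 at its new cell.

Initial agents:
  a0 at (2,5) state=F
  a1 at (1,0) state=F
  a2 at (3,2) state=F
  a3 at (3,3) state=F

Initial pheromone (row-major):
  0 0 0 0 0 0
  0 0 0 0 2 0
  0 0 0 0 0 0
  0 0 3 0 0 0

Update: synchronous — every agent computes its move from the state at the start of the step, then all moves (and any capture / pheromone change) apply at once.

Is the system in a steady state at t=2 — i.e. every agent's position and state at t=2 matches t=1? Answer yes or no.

yes

t=1: a0@(1,4) a1@(0,0) a2@(3,2) a3@(3,2) | pheromone: 1 0 0 0 0 0 / 0 0 0 0 2 0 / 0 0 0 0 0 0 / 0 0 4 0 0 0
t=2: a0@(1,4) a1@(0,0) a2@(3,2) a3@(3,2) | pheromone: 1 0 0 0 0 0 / 0 0 0 0 2 0 / 0 0 0 0 0 0 / 0 0 5 0 0 0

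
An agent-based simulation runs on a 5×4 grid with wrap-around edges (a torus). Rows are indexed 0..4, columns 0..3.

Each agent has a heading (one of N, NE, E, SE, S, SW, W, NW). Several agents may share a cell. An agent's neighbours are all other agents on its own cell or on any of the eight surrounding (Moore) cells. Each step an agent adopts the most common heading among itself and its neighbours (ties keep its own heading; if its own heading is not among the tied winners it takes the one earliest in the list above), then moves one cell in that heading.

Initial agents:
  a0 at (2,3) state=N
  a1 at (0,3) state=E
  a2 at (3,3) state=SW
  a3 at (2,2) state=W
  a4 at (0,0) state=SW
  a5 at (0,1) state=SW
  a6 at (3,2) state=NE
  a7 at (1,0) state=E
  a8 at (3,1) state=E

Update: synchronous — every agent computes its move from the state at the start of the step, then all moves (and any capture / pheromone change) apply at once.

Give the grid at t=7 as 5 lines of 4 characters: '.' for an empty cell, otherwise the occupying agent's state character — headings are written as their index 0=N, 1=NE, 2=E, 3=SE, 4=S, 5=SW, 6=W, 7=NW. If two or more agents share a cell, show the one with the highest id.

....
.5..
.55.
555.
....

t=1: a0@(1,3):N a1@(0,0):E a2@(4,2):SW a3@(2,1):W a4@(1,3):SW a5@(1,0):SW a6@(2,3):NE a7@(1,1):E a8@(3,2):E
t=2: a0@(2,2):SW a1@(0,1):E a2@(0,1):SW a3@(2,2):E a4@(2,2):SW a5@(2,3):SW a6@(3,2):SW a7@(1,2):E a8@(3,3):E
t=3: a0@(3,1):SW a1@(0,2):E a2@(0,2):E a3@(3,1):SW a4@(3,1):SW a5@(3,2):SW a6@(4,1):SW a7@(2,1):SW a8@(4,2):SW
t=4: a0@(4,0):SW a1@(0,3):E a2@(0,3):E a3@(4,0):SW a4@(4,0):SW a5@(4,1):SW a6@(0,0):SW a7@(3,0):SW a8@(0,1):SW
t=5: a0@(0,3):SW a1@(1,2):SW a2@(1,2):SW a3@(0,3):SW a4@(0,3):SW a5@(0,0):SW a6@(1,3):SW a7@(4,3):SW a8@(1,0):SW
t=6: a0@(1,2):SW a1@(2,1):SW a2@(2,1):SW a3@(1,2):SW a4@(1,2):SW a5@(1,3):SW a6@(2,2):SW a7@(0,2):SW a8@(2,3):SW
t=7: a0@(2,1):SW a1@(3,0):SW a2@(3,0):SW a3@(2,1):SW a4@(2,1):SW a5@(2,2):SW a6@(3,1):SW a7@(1,1):SW a8@(3,2):SW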